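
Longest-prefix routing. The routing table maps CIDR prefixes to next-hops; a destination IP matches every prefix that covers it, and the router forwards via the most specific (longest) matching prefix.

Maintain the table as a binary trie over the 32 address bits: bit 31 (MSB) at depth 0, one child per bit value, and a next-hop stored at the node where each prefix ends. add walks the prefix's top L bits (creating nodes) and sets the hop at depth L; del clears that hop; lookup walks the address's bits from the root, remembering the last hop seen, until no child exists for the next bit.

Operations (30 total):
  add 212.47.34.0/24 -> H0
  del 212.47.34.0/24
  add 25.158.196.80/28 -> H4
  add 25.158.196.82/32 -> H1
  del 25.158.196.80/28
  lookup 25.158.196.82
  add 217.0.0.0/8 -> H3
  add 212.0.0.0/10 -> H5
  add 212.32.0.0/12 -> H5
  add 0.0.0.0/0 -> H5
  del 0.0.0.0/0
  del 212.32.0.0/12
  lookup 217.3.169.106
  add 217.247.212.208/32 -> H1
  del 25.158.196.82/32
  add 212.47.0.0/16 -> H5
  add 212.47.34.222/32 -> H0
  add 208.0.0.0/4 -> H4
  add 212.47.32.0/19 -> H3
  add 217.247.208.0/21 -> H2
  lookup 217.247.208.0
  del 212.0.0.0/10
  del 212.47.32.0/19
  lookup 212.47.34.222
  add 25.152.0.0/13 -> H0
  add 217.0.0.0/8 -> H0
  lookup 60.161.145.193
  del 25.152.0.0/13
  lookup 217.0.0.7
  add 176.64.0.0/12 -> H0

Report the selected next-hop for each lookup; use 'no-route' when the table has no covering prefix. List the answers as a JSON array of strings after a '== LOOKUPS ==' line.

Trace:
  add 212.47.34.0/24 -> H0 at depth 24
  - 212.47.34.0/24 clear@24
  add 25.158.196.80/28 -> H4 at depth 28
  add 25.158.196.82/32 -> H1 at depth 32
  - 25.158.196.80/28 clear@28
  Q 25.158.196.82: descend 00011001100111101100010001010010 ; hops seen [H1] ; pick H1
  add 217.0.0.0/8 -> H3 at depth 8
  add 212.0.0.0/10 -> H5 at depth 10
  add 212.32.0.0/12 -> H5 at depth 12
  add 0.0.0.0/0 -> H5 at depth 0
  - 0.0.0.0/0 clear@0
  - 212.32.0.0/12 clear@12
  Q 217.3.169.106: descend 11011001 ; hops seen [H3] ; pick H3
  add 217.247.212.208/32 -> H1 at depth 32
  - 25.158.196.82/32 clear@32
  add 212.47.0.0/16 -> H5 at depth 16
  add 212.47.34.222/32 -> H0 at depth 32
  add 208.0.0.0/4 -> H4 at depth 4
  add 212.47.32.0/19 -> H3 at depth 19
  add 217.247.208.0/21 -> H2 at depth 21
  Q 217.247.208.0: descend 110110011111011111010 ; hops seen [H4,H3,H2] ; pick H2
  - 212.0.0.0/10 clear@10
  - 212.47.32.0/19 clear@19
  Q 212.47.34.222: descend 11010100001011110010001011011110 ; hops seen [H4,H5,H0] ; pick H0
  add 25.152.0.0/13 -> H0 at depth 13
  add 217.0.0.0/8 -> H0 at depth 8
  Q 60.161.145.193: descend 00 ; hops seen [∅] ; pick no-route
  - 25.152.0.0/13 clear@13
  Q 217.0.0.7: descend 11011001 ; hops seen [H4,H0] ; pick H0
  add 176.64.0.0/12 -> H0 at depth 12

== LOOKUPS ==
["H1","H3","H2","H0","no-route","H0"]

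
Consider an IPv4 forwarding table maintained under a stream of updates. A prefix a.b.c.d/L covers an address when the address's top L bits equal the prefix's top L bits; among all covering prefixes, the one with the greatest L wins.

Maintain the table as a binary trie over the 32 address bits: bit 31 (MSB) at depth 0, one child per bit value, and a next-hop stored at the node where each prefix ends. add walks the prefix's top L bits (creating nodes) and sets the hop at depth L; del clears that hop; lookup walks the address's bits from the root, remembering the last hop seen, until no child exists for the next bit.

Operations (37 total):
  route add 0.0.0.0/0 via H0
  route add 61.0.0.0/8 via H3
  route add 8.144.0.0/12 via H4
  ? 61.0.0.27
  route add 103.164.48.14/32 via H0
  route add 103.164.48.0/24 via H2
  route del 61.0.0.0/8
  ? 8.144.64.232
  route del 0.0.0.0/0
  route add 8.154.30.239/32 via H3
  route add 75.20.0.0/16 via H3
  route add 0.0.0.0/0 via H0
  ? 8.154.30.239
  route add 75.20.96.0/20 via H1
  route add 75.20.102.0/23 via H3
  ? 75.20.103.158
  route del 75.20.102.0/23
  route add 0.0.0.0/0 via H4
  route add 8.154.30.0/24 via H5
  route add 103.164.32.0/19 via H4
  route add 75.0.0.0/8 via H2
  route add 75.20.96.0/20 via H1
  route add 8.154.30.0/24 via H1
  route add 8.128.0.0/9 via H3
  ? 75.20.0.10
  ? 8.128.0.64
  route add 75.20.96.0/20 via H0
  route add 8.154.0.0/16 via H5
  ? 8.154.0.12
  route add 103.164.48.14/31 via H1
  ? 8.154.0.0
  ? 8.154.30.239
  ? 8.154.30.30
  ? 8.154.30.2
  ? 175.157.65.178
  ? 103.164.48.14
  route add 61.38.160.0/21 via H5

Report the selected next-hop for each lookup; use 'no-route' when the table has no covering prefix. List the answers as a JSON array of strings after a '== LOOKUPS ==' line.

Process each operation:
  + 0.0.0.0/0 (H0) depth=0
  + 61.0.0.0/8 (H3) depth=8
  + 8.144.0.0/12 (H4) depth=12
  Q 61.0.0.27: descend 00111101 ; hops seen [H0,H3] ; pick H3
  + 103.164.48.14/32 (H0) depth=32
  + 103.164.48.0/24 (H2) depth=24
  del 61.0.0.0/8 (clear depth 8)
  Q 8.144.64.232: descend 000010001001 ; hops seen [H0,H4] ; pick H4
  del 0.0.0.0/0 (clear depth 0)
  + 8.154.30.239/32 (H3) depth=32
  + 75.20.0.0/16 (H3) depth=16
  + 0.0.0.0/0 (H0) depth=0
  Q 8.154.30.239: descend 00001000100110100001111011101111 ; hops seen [H0,H4,H3] ; pick H3
  + 75.20.96.0/20 (H1) depth=20
  + 75.20.102.0/23 (H3) depth=23
  Q 75.20.103.158: descend 01001011000101000110011 ; hops seen [H0,H3,H1,H3] ; pick H3
  del 75.20.102.0/23 (clear depth 23)
  + 0.0.0.0/0 (H4) depth=0
  + 8.154.30.0/24 (H5) depth=24
  + 103.164.32.0/19 (H4) depth=19
  + 75.0.0.0/8 (H2) depth=8
  + 75.20.96.0/20 (H1) depth=20
  + 8.154.30.0/24 (H1) depth=24
  + 8.128.0.0/9 (H3) depth=9
  Q 75.20.0.10: descend 01001011000101000 ; hops seen [H4,H2,H3] ; pick H3
  Q 8.128.0.64: descend 00001000100 ; hops seen [H4,H3] ; pick H3
  + 75.20.96.0/20 (H0) depth=20
  + 8.154.0.0/16 (H5) depth=16
  Q 8.154.0.12: descend 0000100010011010000 ; hops seen [H4,H3,H4,H5] ; pick H5
  + 103.164.48.14/31 (H1) depth=31
  Q 8.154.0.0: descend 0000100010011010000 ; hops seen [H4,H3,H4,H5] ; pick H5
  Q 8.154.30.239: descend 00001000100110100001111011101111 ; hops seen [H4,H3,H4,H5,H1,H3] ; pick H3
  Q 8.154.30.30: descend 000010001001101000011110 ; hops seen [H4,H3,H4,H5,H1] ; pick H1
  Q 8.154.30.2: descend 000010001001101000011110 ; hops seen [H4,H3,H4,H5,H1] ; pick H1
  Q 175.157.65.178: descend ε ; hops seen [H4] ; pick H4
  Q 103.164.48.14: descend 01100111101001000011000000001110 ; hops seen [H4,H4,H2,H1,H0] ; pick H0
  + 61.38.160.0/21 (H5) depth=21

== LOOKUPS ==
["H3","H4","H3","H3","H3","H3","H5","H5","H3","H1","H1","H4","H0"]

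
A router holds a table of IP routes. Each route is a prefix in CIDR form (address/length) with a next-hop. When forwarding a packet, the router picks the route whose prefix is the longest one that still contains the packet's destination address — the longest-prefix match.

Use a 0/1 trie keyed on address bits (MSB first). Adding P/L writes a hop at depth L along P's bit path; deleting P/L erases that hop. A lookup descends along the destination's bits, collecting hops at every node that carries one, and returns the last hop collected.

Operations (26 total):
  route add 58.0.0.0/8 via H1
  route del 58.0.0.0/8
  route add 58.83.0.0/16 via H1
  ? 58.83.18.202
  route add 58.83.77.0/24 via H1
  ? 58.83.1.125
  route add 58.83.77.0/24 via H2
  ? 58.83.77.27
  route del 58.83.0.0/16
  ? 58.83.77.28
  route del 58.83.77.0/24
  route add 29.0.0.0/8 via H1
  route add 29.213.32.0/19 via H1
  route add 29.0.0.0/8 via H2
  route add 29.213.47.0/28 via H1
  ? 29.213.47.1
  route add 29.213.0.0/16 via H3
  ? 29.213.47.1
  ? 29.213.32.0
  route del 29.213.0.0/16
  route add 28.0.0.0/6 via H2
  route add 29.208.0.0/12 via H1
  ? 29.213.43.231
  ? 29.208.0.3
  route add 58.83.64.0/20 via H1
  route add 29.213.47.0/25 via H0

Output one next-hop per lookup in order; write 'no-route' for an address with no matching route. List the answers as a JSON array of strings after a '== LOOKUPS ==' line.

Process each operation:
  add 58.0.0.0/8 -> H1 at depth 8
  del 58.0.0.0/8 (clear depth 8)
  add 58.83.0.0/16 -> H1 at depth 16
  Q 58.83.18.202: descend 0011101001010011 ; hops seen [H1] ; pick H1
  add 58.83.77.0/24 -> H1 at depth 24
  Q 58.83.1.125: descend 00111010010100110 ; hops seen [H1] ; pick H1
  add 58.83.77.0/24 -> H2 at depth 24
  Q 58.83.77.27: descend 001110100101001101001101 ; hops seen [H1,H2] ; pick H2
  del 58.83.0.0/16 (clear depth 16)
  Q 58.83.77.28: descend 001110100101001101001101 ; hops seen [H2] ; pick H2
  del 58.83.77.0/24 (clear depth 24)
  add 29.0.0.0/8 -> H1 at depth 8
  add 29.213.32.0/19 -> H1 at depth 19
  add 29.0.0.0/8 -> H2 at depth 8
  add 29.213.47.0/28 -> H1 at depth 28
  Q 29.213.47.1: descend 0001110111010101001011110000 ; hops seen [H2,H1,H1] ; pick H1
  add 29.213.0.0/16 -> H3 at depth 16
  Q 29.213.47.1: descend 0001110111010101001011110000 ; hops seen [H2,H3,H1,H1] ; pick H1
  Q 29.213.32.0: descend 00011101110101010010 ; hops seen [H2,H3,H1] ; pick H1
  del 29.213.0.0/16 (clear depth 16)
  add 28.0.0.0/6 -> H2 at depth 6
  add 29.208.0.0/12 -> H1 at depth 12
  Q 29.213.43.231: descend 000111011101010100101 ; hops seen [H2,H2,H1,H1] ; pick H1
  Q 29.208.0.3: descend 0001110111010 ; hops seen [H2,H2,H1] ; pick H1
  add 58.83.64.0/20 -> H1 at depth 20
  add 29.213.47.0/25 -> H0 at depth 25

== LOOKUPS ==
["H1","H1","H2","H2","H1","H1","H1","H1","H1"]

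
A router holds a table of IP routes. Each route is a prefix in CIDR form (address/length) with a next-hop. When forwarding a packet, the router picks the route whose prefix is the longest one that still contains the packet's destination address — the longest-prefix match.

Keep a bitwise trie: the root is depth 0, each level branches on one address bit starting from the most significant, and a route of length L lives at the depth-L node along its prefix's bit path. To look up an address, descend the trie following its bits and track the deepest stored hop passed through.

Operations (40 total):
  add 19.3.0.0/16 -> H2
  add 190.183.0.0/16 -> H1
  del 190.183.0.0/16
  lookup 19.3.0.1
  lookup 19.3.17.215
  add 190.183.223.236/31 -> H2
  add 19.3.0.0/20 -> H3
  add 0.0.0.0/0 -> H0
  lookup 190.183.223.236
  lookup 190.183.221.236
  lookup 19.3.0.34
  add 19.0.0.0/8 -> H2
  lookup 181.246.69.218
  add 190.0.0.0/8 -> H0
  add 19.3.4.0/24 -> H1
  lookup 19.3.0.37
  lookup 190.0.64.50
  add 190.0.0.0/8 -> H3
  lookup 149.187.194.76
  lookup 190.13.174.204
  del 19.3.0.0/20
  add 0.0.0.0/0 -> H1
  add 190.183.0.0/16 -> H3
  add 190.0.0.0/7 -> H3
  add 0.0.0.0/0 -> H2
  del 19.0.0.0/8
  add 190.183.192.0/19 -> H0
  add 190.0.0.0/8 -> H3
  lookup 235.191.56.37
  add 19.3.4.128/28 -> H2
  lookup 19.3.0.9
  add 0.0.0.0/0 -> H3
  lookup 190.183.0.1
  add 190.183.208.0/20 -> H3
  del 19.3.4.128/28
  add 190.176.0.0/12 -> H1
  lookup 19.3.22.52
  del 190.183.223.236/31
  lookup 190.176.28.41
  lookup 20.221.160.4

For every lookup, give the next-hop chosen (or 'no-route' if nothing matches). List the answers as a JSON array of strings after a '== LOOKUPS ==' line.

Trace:
  + 19.3.0.0/16 (H2) depth=16
  + 190.183.0.0/16 (H1) depth=16
  del 190.183.0.0/16 (clear depth 16)
  Q 19.3.0.1: descend 0001001100000011 ; hops seen [H2] ; pick H2
  Q 19.3.17.215: descend 0001001100000011 ; hops seen [H2] ; pick H2
  + 190.183.223.236/31 (H2) depth=31
  + 19.3.0.0/20 (H3) depth=20
  + 0.0.0.0/0 (H0) depth=0
  Q 190.183.223.236: descend 1011111010110111110111111110110 ; hops seen [H0,H2] ; pick H2
  Q 190.183.221.236: descend 1011111010110111110111 ; hops seen [H0] ; pick H0
  Q 19.3.0.34: descend 00010011000000110000 ; hops seen [H0,H2,H3] ; pick H3
  + 19.0.0.0/8 (H2) depth=8
  Q 181.246.69.218: descend 1011 ; hops seen [H0] ; pick H0
  + 190.0.0.0/8 (H0) depth=8
  + 19.3.4.0/24 (H1) depth=24
  Q 19.3.0.37: descend 000100110000001100000 ; hops seen [H0,H2,H2,H3] ; pick H3
  Q 190.0.64.50: descend 10111110 ; hops seen [H0,H0] ; pick H0
  + 190.0.0.0/8 (H3) depth=8
  Q 149.187.194.76: descend 10 ; hops seen [H0] ; pick H0
  Q 190.13.174.204: descend 10111110 ; hops seen [H0,H3] ; pick H3
  del 19.3.0.0/20 (clear depth 20)
  + 0.0.0.0/0 (H1) depth=0
  + 190.183.0.0/16 (H3) depth=16
  + 190.0.0.0/7 (H3) depth=7
  + 0.0.0.0/0 (H2) depth=0
  del 19.0.0.0/8 (clear depth 8)
  + 190.183.192.0/19 (H0) depth=19
  + 190.0.0.0/8 (H3) depth=8
  Q 235.191.56.37: descend 1 ; hops seen [H2] ; pick H2
  + 19.3.4.128/28 (H2) depth=28
  Q 19.3.0.9: descend 000100110000001100000 ; hops seen [H2,H2] ; pick H2
  + 0.0.0.0/0 (H3) depth=0
  Q 190.183.0.1: descend 1011111010110111 ; hops seen [H3,H3,H3,H3] ; pick H3
  + 190.183.208.0/20 (H3) depth=20
  del 19.3.4.128/28 (clear depth 28)
  + 190.176.0.0/12 (H1) depth=12
  Q 19.3.22.52: descend 0001001100000011000 ; hops seen [H3,H2] ; pick H2
  del 190.183.223.236/31 (clear depth 31)
  Q 190.176.28.41: descend 1011111010110 ; hops seen [H3,H3,H3,H1] ; pick H1
  Q 20.221.160.4: descend 00010 ; hops seen [H3] ; pick H3

== LOOKUPS ==
["H2","H2","H2","H0","H3","H0","H3","H0","H0","H3","H2","H2","H3","H2","H1","H3"]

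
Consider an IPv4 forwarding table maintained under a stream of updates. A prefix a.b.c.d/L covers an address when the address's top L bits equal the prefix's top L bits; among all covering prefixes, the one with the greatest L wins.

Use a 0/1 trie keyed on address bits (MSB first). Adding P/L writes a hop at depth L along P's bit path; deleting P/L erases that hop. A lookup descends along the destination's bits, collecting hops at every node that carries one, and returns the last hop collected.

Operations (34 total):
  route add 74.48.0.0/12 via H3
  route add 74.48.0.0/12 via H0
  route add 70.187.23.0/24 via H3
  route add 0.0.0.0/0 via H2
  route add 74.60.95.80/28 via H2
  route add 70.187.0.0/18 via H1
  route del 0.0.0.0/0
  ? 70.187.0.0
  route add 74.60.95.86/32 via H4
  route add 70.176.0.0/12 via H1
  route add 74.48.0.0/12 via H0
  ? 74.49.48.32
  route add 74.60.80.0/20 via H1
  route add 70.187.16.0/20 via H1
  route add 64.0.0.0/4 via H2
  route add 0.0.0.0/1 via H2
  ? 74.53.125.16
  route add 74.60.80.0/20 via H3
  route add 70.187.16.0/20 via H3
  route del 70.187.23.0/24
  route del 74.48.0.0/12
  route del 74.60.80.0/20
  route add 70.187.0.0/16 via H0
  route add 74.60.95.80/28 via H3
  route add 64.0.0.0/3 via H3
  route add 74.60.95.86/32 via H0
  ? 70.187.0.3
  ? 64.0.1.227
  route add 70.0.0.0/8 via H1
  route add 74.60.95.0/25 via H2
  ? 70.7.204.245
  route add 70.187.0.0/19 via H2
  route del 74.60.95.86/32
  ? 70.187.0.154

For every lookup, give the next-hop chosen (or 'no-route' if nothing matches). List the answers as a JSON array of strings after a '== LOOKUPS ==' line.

Trace:
  + 74.48.0.0/12 (H3) depth=12
  + 74.48.0.0/12 (H0) depth=12
  + 70.187.23.0/24 (H3) depth=24
  + 0.0.0.0/0 (H2) depth=0
  + 74.60.95.80/28 (H2) depth=28
  + 70.187.0.0/18 (H1) depth=18
  del 0.0.0.0/0 (clear depth 0)
  lookup 70.187.0.0: bits 0100011010111011000 walk d0:-→d1:-→d2:-→d3:-→d4:-→d5:-→d6:-→d7:-→d8:-→d9:-→d10:-→d11:-→d12:-→d13:-→d14:-→d15:-→d16:-→d17:-→d18:H1→d19:- -> H1
  + 74.60.95.86/32 (H4) depth=32
  + 70.176.0.0/12 (H1) depth=12
  + 74.48.0.0/12 (H0) depth=12
  lookup 74.49.48.32: bits 010010100011 walk d0:-→d1:-→d2:-→d3:-→d4:-→d5:-→d6:-→d7:-→d8:-→d9:-→d10:-→d11:-→d12:H0 -> H0
  + 74.60.80.0/20 (H1) depth=20
  + 70.187.16.0/20 (H1) depth=20
  + 64.0.0.0/4 (H2) depth=4
  + 0.0.0.0/1 (H2) depth=1
  lookup 74.53.125.16: bits 010010100011 walk d0:-→d1:H2→d2:-→d3:-→d4:H2→d5:-→d6:-→d7:-→d8:-→d9:-→d10:-→d11:-→d12:H0 -> H0
  + 74.60.80.0/20 (H3) depth=20
  + 70.187.16.0/20 (H3) depth=20
  del 70.187.23.0/24 (clear depth 24)
  del 74.48.0.0/12 (clear depth 12)
  del 74.60.80.0/20 (clear depth 20)
  + 70.187.0.0/16 (H0) depth=16
  + 74.60.95.80/28 (H3) depth=28
  + 64.0.0.0/3 (H3) depth=3
  + 74.60.95.86/32 (H0) depth=32
  lookup 70.187.0.3: bits 0100011010111011000 walk d0:-→d1:H2→d2:-→d3:H3→d4:H2→d5:-→d6:-→d7:-→d8:-→d9:-→d10:-→d11:-→d12:H1→d13:-→d14:-→d15:-→d16:H0→d17:-→d18:H1→d19:- -> H1
  lookup 64.0.1.227: bits 01000 walk d0:-→d1:H2→d2:-→d3:H3→d4:H2→d5:- -> H2
  + 70.0.0.0/8 (H1) depth=8
  + 74.60.95.0/25 (H2) depth=25
  lookup 70.7.204.245: bits 01000110 walk d0:-→d1:H2→d2:-→d3:H3→d4:H2→d5:-→d6:-→d7:-→d8:H1 -> H1
  + 70.187.0.0/19 (H2) depth=19
  del 74.60.95.86/32 (clear depth 32)
  lookup 70.187.0.154: bits 0100011010111011000 walk d0:-→d1:H2→d2:-→d3:H3→d4:H2→d5:-→d6:-→d7:-→d8:H1→d9:-→d10:-→d11:-→d12:H1→d13:-→d14:-→d15:-→d16:H0→d17:-→d18:H1→d19:H2 -> H2

== LOOKUPS ==
["H1","H0","H0","H1","H2","H1","H2"]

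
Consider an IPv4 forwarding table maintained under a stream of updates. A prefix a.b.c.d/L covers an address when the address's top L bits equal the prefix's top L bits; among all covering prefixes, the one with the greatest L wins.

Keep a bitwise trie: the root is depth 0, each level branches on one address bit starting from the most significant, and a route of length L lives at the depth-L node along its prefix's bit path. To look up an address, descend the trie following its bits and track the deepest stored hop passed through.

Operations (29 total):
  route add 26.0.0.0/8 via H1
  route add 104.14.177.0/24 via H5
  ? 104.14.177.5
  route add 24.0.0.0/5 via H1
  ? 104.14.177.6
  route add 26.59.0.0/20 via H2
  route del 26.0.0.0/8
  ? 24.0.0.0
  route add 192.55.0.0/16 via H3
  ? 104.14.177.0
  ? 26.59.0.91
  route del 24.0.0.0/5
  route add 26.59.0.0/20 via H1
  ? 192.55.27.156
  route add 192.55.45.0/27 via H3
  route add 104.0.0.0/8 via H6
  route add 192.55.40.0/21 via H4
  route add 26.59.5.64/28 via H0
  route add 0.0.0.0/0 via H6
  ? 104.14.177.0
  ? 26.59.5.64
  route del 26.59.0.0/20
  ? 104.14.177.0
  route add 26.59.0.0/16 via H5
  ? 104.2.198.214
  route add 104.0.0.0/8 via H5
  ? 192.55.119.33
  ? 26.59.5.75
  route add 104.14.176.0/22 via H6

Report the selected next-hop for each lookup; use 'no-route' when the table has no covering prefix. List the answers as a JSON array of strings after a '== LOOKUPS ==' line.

Process each operation:
  + 26.0.0.0/8 (H1) depth=8
  + 104.14.177.0/24 (H5) depth=24
  lookup 104.14.177.5: bits 011010000000111010110001 walk d0:-→d1:-→d2:-→d3:-→d4:-→d5:-→d6:-→d7:-→d8:-→d9:-→d10:-→d11:-→d12:-→d13:-→d14:-→d15:-→d16:-→d17:-→d18:-→d19:-→d20:-→d21:-→d22:-→d23:-→d24:H5 -> H5
  + 24.0.0.0/5 (H1) depth=5
  lookup 104.14.177.6: bits 011010000000111010110001 walk d0:-→d1:-→d2:-→d3:-→d4:-→d5:-→d6:-→d7:-→d8:-→d9:-→d10:-→d11:-→d12:-→d13:-→d14:-→d15:-→d16:-→d17:-→d18:-→d19:-→d20:-→d21:-→d22:-→d23:-→d24:H5 -> H5
  + 26.59.0.0/20 (H2) depth=20
  del 26.0.0.0/8 (clear depth 8)
  lookup 24.0.0.0: bits 000110 walk d0:-→d1:-→d2:-→d3:-→d4:-→d5:H1→d6:- -> H1
  + 192.55.0.0/16 (H3) depth=16
  lookup 104.14.177.0: bits 011010000000111010110001 walk d0:-→d1:-→d2:-→d3:-→d4:-→d5:-→d6:-→d7:-→d8:-→d9:-→d10:-→d11:-→d12:-→d13:-→d14:-→d15:-→d16:-→d17:-→d18:-→d19:-→d20:-→d21:-→d22:-→d23:-→d24:H5 -> H5
  lookup 26.59.0.91: bits 00011010001110110000 walk d0:-→d1:-→d2:-→d3:-→d4:-→d5:H1→d6:-→d7:-→d8:-→d9:-→d10:-→d11:-→d12:-→d13:-→d14:-→d15:-→d16:-→d17:-→d18:-→d19:-→d20:H2 -> H2
  del 24.0.0.0/5 (clear depth 5)
  + 26.59.0.0/20 (H1) depth=20
  lookup 192.55.27.156: bits 1100000000110111 walk d0:-→d1:-→d2:-→d3:-→d4:-→d5:-→d6:-→d7:-→d8:-→d9:-→d10:-→d11:-→d12:-→d13:-→d14:-→d15:-→d16:H3 -> H3
  + 192.55.45.0/27 (H3) depth=27
  + 104.0.0.0/8 (H6) depth=8
  + 192.55.40.0/21 (H4) depth=21
  + 26.59.5.64/28 (H0) depth=28
  + 0.0.0.0/0 (H6) depth=0
  lookup 104.14.177.0: bits 011010000000111010110001 walk d0:H6→d1:-→d2:-→d3:-→d4:-→d5:-→d6:-→d7:-→d8:H6→d9:-→d10:-→d11:-→d12:-→d13:-→d14:-→d15:-→d16:-→d17:-→d18:-→d19:-→d20:-→d21:-→d22:-→d23:-→d24:H5 -> H5
  lookup 26.59.5.64: bits 0001101000111011000001010100 walk d0:H6→d1:-→d2:-→d3:-→d4:-→d5:-→d6:-→d7:-→d8:-→d9:-→d10:-→d11:-→d12:-→d13:-→d14:-→d15:-→d16:-→d17:-→d18:-→d19:-→d20:H1→d21:-→d22:-→d23:-→d24:-→d25:-→d26:-→d27:-→d28:H0 -> H0
  del 26.59.0.0/20 (clear depth 20)
  lookup 104.14.177.0: bits 011010000000111010110001 walk d0:H6→d1:-→d2:-→d3:-→d4:-→d5:-→d6:-→d7:-→d8:H6→d9:-→d10:-→d11:-→d12:-→d13:-→d14:-→d15:-→d16:-→d17:-→d18:-→d19:-→d20:-→d21:-→d22:-→d23:-→d24:H5 -> H5
  + 26.59.0.0/16 (H5) depth=16
  lookup 104.2.198.214: bits 011010000000 walk d0:H6→d1:-→d2:-→d3:-→d4:-→d5:-→d6:-→d7:-→d8:H6→d9:-→d10:-→d11:-→d12:- -> H6
  + 104.0.0.0/8 (H5) depth=8
  lookup 192.55.119.33: bits 11000000001101110 walk d0:H6→d1:-→d2:-→d3:-→d4:-→d5:-→d6:-→d7:-→d8:-→d9:-→d10:-→d11:-→d12:-→d13:-→d14:-→d15:-→d16:H3→d17:- -> H3
  lookup 26.59.5.75: bits 0001101000111011000001010100 walk d0:H6→d1:-→d2:-→d3:-→d4:-→d5:-→d6:-→d7:-→d8:-→d9:-→d10:-→d11:-→d12:-→d13:-→d14:-→d15:-→d16:H5→d17:-→d18:-→d19:-→d20:-→d21:-→d22:-→d23:-→d24:-→d25:-→d26:-→d27:-→d28:H0 -> H0
  + 104.14.176.0/22 (H6) depth=22

== LOOKUPS ==
["H5","H5","H1","H5","H2","H3","H5","H0","H5","H6","H3","H0"]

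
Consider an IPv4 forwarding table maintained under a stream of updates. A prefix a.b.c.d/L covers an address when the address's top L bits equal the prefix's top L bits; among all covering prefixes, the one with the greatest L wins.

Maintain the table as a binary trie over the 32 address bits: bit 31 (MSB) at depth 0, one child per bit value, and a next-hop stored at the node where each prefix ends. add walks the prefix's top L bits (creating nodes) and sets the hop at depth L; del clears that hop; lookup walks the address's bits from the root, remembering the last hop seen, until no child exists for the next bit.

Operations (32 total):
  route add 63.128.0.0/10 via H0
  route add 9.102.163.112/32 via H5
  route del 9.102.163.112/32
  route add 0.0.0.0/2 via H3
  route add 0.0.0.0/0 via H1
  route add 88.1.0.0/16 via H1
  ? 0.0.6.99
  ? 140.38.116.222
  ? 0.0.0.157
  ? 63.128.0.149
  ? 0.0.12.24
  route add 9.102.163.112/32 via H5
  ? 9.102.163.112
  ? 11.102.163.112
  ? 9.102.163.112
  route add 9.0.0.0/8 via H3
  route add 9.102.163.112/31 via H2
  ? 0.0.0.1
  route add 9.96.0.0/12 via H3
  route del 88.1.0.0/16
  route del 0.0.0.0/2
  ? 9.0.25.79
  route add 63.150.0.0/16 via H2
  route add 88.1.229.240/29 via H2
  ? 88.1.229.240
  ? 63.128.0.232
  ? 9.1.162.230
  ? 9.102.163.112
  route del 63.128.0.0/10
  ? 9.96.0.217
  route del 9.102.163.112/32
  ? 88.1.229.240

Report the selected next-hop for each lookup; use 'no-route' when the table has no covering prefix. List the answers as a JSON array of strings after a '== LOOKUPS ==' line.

Apply in order:
  add 63.128.0.0/10 -> H0 at depth 10
  add 9.102.163.112/32 -> H5 at depth 32
  - 9.102.163.112/32 clear@32
  add 0.0.0.0/2 -> H3 at depth 2
  add 0.0.0.0/0 -> H1 at depth 0
  add 88.1.0.0/16 -> H1 at depth 16
  Q 0.0.6.99: descend 0000 ; hops seen [H1,H3] ; pick H3
  Q 140.38.116.222: descend ε ; hops seen [H1] ; pick H1
  Q 0.0.0.157: descend 0000 ; hops seen [H1,H3] ; pick H3
  Q 63.128.0.149: descend 0011111110 ; hops seen [H1,H3,H0] ; pick H0
  Q 0.0.12.24: descend 0000 ; hops seen [H1,H3] ; pick H3
  add 9.102.163.112/32 -> H5 at depth 32
  Q 9.102.163.112: descend 00001001011001101010001101110000 ; hops seen [H1,H3,H5] ; pick H5
  Q 11.102.163.112: descend 000010 ; hops seen [H1,H3] ; pick H3
  Q 9.102.163.112: descend 00001001011001101010001101110000 ; hops seen [H1,H3,H5] ; pick H5
  add 9.0.0.0/8 -> H3 at depth 8
  add 9.102.163.112/31 -> H2 at depth 31
  Q 0.0.0.1: descend 0000 ; hops seen [H1,H3] ; pick H3
  add 9.96.0.0/12 -> H3 at depth 12
  - 88.1.0.0/16 clear@16
  - 0.0.0.0/2 clear@2
  Q 9.0.25.79: descend 000010010 ; hops seen [H1,H3] ; pick H3
  add 63.150.0.0/16 -> H2 at depth 16
  add 88.1.229.240/29 -> H2 at depth 29
  Q 88.1.229.240: descend 01011000000000011110010111110 ; hops seen [H1,H2] ; pick H2
  Q 63.128.0.232: descend 00111111100 ; hops seen [H1,H0] ; pick H0
  Q 9.1.162.230: descend 000010010 ; hops seen [H1,H3] ; pick H3
  Q 9.102.163.112: descend 00001001011001101010001101110000 ; hops seen [H1,H3,H3,H2,H5] ; pick H5
  - 63.128.0.0/10 clear@10
  Q 9.96.0.217: descend 0000100101100 ; hops seen [H1,H3,H3] ; pick H3
  - 9.102.163.112/32 clear@32
  Q 88.1.229.240: descend 01011000000000011110010111110 ; hops seen [H1,H2] ; pick H2

== LOOKUPS ==
["H3","H1","H3","H0","H3","H5","H3","H5","H3","H3","H2","H0","H3","H5","H3","H2"]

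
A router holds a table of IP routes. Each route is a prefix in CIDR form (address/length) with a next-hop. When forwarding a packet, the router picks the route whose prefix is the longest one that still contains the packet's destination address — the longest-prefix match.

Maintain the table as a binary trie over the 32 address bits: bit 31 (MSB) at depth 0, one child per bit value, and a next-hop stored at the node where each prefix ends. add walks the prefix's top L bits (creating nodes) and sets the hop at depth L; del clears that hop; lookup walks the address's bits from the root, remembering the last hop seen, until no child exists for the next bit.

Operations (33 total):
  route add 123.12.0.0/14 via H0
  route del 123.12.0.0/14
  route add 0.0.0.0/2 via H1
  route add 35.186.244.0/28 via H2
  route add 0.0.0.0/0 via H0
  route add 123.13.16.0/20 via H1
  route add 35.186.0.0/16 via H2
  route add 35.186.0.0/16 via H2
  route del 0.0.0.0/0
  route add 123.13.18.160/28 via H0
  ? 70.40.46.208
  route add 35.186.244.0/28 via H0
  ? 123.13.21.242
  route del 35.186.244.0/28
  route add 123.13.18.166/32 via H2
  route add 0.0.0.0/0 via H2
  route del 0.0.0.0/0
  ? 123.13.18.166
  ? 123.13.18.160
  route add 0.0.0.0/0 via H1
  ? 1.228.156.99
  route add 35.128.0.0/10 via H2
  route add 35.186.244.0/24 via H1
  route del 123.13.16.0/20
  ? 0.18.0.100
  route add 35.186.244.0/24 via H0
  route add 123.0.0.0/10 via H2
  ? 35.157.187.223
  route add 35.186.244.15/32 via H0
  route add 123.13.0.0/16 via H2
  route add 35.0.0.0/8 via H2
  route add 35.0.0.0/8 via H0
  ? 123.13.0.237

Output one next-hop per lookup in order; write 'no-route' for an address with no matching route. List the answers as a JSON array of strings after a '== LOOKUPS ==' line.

Trace:
  + 123.12.0.0/14 (H0) depth=14
  del 123.12.0.0/14 (clear depth 14)
  + 0.0.0.0/2 (H1) depth=2
  + 35.186.244.0/28 (H2) depth=28
  + 0.0.0.0/0 (H0) depth=0
  + 123.13.16.0/20 (H1) depth=20
  + 35.186.0.0/16 (H2) depth=16
  + 35.186.0.0/16 (H2) depth=16
  del 0.0.0.0/0 (clear depth 0)
  + 123.13.18.160/28 (H0) depth=28
  Q 70.40.46.208: descend 01 ; hops seen [∅] ; pick no-route
  + 35.186.244.0/28 (H0) depth=28
  Q 123.13.21.242: descend 011110110000110100010 ; hops seen [H1] ; pick H1
  del 35.186.244.0/28 (clear depth 28)
  + 123.13.18.166/32 (H2) depth=32
  + 0.0.0.0/0 (H2) depth=0
  del 0.0.0.0/0 (clear depth 0)
  Q 123.13.18.166: descend 01111011000011010001001010100110 ; hops seen [H1,H0,H2] ; pick H2
  Q 123.13.18.160: descend 01111011000011010001001010100 ; hops seen [H1,H0] ; pick H0
  + 0.0.0.0/0 (H1) depth=0
  Q 1.228.156.99: descend 00 ; hops seen [H1,H1] ; pick H1
  + 35.128.0.0/10 (H2) depth=10
  + 35.186.244.0/24 (H1) depth=24
  del 123.13.16.0/20 (clear depth 20)
  Q 0.18.0.100: descend 00 ; hops seen [H1,H1] ; pick H1
  + 35.186.244.0/24 (H0) depth=24
  + 123.0.0.0/10 (H2) depth=10
  Q 35.157.187.223: descend 0010001110 ; hops seen [H1,H1,H2] ; pick H2
  + 35.186.244.15/32 (H0) depth=32
  + 123.13.0.0/16 (H2) depth=16
  + 35.0.0.0/8 (H2) depth=8
  + 35.0.0.0/8 (H0) depth=8
  Q 123.13.0.237: descend 0111101100001101000 ; hops seen [H1,H2,H2] ; pick H2

== LOOKUPS ==
["no-route","H1","H2","H0","H1","H1","H2","H2"]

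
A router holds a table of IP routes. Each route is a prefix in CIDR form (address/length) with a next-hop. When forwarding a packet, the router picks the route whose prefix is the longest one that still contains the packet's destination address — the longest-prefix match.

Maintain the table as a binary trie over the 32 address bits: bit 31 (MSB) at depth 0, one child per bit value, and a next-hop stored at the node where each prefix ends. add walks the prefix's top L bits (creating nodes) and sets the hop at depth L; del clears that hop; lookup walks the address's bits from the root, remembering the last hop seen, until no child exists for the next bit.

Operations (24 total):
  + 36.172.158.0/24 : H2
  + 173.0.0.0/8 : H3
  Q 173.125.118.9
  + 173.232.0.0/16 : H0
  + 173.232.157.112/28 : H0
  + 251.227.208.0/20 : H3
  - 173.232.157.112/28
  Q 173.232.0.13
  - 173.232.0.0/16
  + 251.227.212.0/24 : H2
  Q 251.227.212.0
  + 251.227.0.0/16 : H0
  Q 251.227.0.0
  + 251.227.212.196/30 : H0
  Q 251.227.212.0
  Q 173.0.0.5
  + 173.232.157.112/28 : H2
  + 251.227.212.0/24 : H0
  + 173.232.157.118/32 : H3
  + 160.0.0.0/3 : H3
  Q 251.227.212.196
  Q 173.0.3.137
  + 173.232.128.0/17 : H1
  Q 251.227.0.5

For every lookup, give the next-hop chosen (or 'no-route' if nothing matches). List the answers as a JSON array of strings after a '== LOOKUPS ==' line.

Trace:
  + 36.172.158.0/24 (H2) depth=24
  + 173.0.0.0/8 (H3) depth=8
  lookup 173.125.118.9: bits 10101101 walk d0:-→d1:-→d2:-→d3:-→d4:-→d5:-→d6:-→d7:-→d8:H3 -> H3
  + 173.232.0.0/16 (H0) depth=16
  + 173.232.157.112/28 (H0) depth=28
  + 251.227.208.0/20 (H3) depth=20
  - 173.232.157.112/28 clear@28
  lookup 173.232.0.13: bits 1010110111101000 walk d0:-→d1:-→d2:-→d3:-→d4:-→d5:-→d6:-→d7:-→d8:H3→d9:-→d10:-→d11:-→d12:-→d13:-→d14:-→d15:-→d16:H0 -> H0
  - 173.232.0.0/16 clear@16
  + 251.227.212.0/24 (H2) depth=24
  lookup 251.227.212.0: bits 111110111110001111010100 walk d0:-→d1:-→d2:-→d3:-→d4:-→d5:-→d6:-→d7:-→d8:-→d9:-→d10:-→d11:-→d12:-→d13:-→d14:-→d15:-→d16:-→d17:-→d18:-→d19:-→d20:H3→d21:-→d22:-→d23:-→d24:H2 -> H2
  + 251.227.0.0/16 (H0) depth=16
  lookup 251.227.0.0: bits 1111101111100011 walk d0:-→d1:-→d2:-→d3:-→d4:-→d5:-→d6:-→d7:-→d8:-→d9:-→d10:-→d11:-→d12:-→d13:-→d14:-→d15:-→d16:H0 -> H0
  + 251.227.212.196/30 (H0) depth=30
  lookup 251.227.212.0: bits 111110111110001111010100 walk d0:-→d1:-→d2:-→d3:-→d4:-→d5:-→d6:-→d7:-→d8:-→d9:-→d10:-→d11:-→d12:-→d13:-→d14:-→d15:-→d16:H0→d17:-→d18:-→d19:-→d20:H3→d21:-→d22:-→d23:-→d24:H2 -> H2
  lookup 173.0.0.5: bits 10101101 walk d0:-→d1:-→d2:-→d3:-→d4:-→d5:-→d6:-→d7:-→d8:H3 -> H3
  + 173.232.157.112/28 (H2) depth=28
  + 251.227.212.0/24 (H0) depth=24
  + 173.232.157.118/32 (H3) depth=32
  + 160.0.0.0/3 (H3) depth=3
  lookup 251.227.212.196: bits 111110111110001111010100110001 walk d0:-→d1:-→d2:-→d3:-→d4:-→d5:-→d6:-→d7:-→d8:-→d9:-→d10:-→d11:-→d12:-→d13:-→d14:-→d15:-→d16:H0→d17:-→d18:-→d19:-→d20:H3→d21:-→d22:-→d23:-→d24:H0→d25:-→d26:-→d27:-→d28:-→d29:-→d30:H0 -> H0
  lookup 173.0.3.137: bits 10101101 walk d0:-→d1:-→d2:-→d3:H3→d4:-→d5:-→d6:-→d7:-→d8:H3 -> H3
  + 173.232.128.0/17 (H1) depth=17
  lookup 251.227.0.5: bits 1111101111100011 walk d0:-→d1:-→d2:-→d3:-→d4:-→d5:-→d6:-→d7:-→d8:-→d9:-→d10:-→d11:-→d12:-→d13:-→d14:-→d15:-→d16:H0 -> H0

== LOOKUPS ==
["H3","H0","H2","H0","H2","H3","H0","H3","H0"]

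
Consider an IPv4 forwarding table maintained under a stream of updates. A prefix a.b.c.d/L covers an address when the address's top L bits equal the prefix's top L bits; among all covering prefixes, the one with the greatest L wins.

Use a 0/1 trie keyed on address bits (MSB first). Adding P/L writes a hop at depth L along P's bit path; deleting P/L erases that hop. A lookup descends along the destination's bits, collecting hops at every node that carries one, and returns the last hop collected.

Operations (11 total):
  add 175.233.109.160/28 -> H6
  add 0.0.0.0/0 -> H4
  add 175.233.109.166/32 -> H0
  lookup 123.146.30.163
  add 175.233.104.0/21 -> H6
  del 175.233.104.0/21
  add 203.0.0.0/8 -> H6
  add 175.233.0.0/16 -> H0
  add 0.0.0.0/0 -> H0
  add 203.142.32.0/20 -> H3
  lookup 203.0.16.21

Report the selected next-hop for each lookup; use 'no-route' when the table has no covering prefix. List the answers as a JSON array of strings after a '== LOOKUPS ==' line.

Process each operation:
  + 175.233.109.160/28 (H6) depth=28
  + 0.0.0.0/0 (H4) depth=0
  + 175.233.109.166/32 (H0) depth=32
  lookup 123.146.30.163: bits ε walk d0:H4 -> H4
  + 175.233.104.0/21 (H6) depth=21
  - 175.233.104.0/21 clear@21
  + 203.0.0.0/8 (H6) depth=8
  + 175.233.0.0/16 (H0) depth=16
  + 0.0.0.0/0 (H0) depth=0
  + 203.142.32.0/20 (H3) depth=20
  lookup 203.0.16.21: bits 11001011 walk d0:H0→d1:-→d2:-→d3:-→d4:-→d5:-→d6:-→d7:-→d8:H6 -> H6

== LOOKUPS ==
["H4","H6"]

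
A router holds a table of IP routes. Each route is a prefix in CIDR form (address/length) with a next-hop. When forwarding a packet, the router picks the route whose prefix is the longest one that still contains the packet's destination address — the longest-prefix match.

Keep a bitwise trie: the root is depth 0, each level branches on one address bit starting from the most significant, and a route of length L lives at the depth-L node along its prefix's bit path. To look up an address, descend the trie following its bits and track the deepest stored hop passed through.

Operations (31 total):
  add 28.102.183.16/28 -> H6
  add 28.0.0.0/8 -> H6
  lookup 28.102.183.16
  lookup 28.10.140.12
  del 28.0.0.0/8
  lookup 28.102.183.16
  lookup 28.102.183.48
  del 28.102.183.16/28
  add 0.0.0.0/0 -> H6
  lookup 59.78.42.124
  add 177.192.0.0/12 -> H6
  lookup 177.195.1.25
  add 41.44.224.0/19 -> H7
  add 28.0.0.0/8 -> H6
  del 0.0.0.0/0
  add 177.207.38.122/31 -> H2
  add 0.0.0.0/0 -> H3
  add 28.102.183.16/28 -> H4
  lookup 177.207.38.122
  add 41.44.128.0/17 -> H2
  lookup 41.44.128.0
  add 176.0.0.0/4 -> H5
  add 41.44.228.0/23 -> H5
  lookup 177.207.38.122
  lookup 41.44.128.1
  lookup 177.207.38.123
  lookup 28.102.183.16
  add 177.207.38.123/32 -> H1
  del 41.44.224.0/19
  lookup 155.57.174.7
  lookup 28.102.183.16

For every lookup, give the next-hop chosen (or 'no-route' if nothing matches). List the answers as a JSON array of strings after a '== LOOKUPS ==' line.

Apply in order:
  + 28.102.183.16/28 (H6) depth=28
  + 28.0.0.0/8 (H6) depth=8
  Q 28.102.183.16: descend 0001110001100110101101110001 ; hops seen [H6,H6] ; pick H6
  Q 28.10.140.12: descend 000111000 ; hops seen [H6] ; pick H6
  del 28.0.0.0/8 (clear depth 8)
  Q 28.102.183.16: descend 0001110001100110101101110001 ; hops seen [H6] ; pick H6
  Q 28.102.183.48: descend 00011100011001101011011100 ; hops seen [∅] ; pick no-route
  del 28.102.183.16/28 (clear depth 28)
  + 0.0.0.0/0 (H6) depth=0
  Q 59.78.42.124: descend 00 ; hops seen [H6] ; pick H6
  + 177.192.0.0/12 (H6) depth=12
  Q 177.195.1.25: descend 101100011100 ; hops seen [H6,H6] ; pick H6
  + 41.44.224.0/19 (H7) depth=19
  + 28.0.0.0/8 (H6) depth=8
  del 0.0.0.0/0 (clear depth 0)
  + 177.207.38.122/31 (H2) depth=31
  + 0.0.0.0/0 (H3) depth=0
  + 28.102.183.16/28 (H4) depth=28
  Q 177.207.38.122: descend 1011000111001111001001100111101 ; hops seen [H3,H6,H2] ; pick H2
  + 41.44.128.0/17 (H2) depth=17
  Q 41.44.128.0: descend 00101001001011001 ; hops seen [H3,H2] ; pick H2
  + 176.0.0.0/4 (H5) depth=4
  + 41.44.228.0/23 (H5) depth=23
  Q 177.207.38.122: descend 1011000111001111001001100111101 ; hops seen [H3,H5,H6,H2] ; pick H2
  Q 41.44.128.1: descend 00101001001011001 ; hops seen [H3,H2] ; pick H2
  Q 177.207.38.123: descend 1011000111001111001001100111101 ; hops seen [H3,H5,H6,H2] ; pick H2
  Q 28.102.183.16: descend 0001110001100110101101110001 ; hops seen [H3,H6,H4] ; pick H4
  + 177.207.38.123/32 (H1) depth=32
  del 41.44.224.0/19 (clear depth 19)
  Q 155.57.174.7: descend 10 ; hops seen [H3] ; pick H3
  Q 28.102.183.16: descend 0001110001100110101101110001 ; hops seen [H3,H6,H4] ; pick H4

== LOOKUPS ==
["H6","H6","H6","no-route","H6","H6","H2","H2","H2","H2","H2","H4","H3","H4"]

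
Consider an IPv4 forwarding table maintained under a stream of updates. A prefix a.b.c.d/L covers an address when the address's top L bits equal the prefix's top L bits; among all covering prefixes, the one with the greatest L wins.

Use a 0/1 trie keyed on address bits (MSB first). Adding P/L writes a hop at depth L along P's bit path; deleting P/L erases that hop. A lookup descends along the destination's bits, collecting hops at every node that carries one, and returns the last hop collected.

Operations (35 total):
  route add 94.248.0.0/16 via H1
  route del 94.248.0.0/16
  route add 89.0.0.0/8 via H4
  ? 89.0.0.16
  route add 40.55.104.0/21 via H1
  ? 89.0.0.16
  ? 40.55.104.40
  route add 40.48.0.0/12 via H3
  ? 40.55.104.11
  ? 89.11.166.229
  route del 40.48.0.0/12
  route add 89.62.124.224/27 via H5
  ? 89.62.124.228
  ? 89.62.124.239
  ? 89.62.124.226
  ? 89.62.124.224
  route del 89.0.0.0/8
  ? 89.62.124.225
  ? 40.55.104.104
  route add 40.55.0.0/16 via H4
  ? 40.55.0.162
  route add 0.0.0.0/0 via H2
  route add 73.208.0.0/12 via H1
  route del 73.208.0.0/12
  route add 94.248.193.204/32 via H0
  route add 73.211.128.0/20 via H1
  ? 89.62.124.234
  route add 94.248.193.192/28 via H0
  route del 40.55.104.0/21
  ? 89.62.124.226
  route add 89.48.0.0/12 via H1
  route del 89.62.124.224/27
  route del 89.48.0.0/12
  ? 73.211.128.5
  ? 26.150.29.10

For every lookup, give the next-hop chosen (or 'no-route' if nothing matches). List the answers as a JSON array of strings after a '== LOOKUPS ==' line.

Trace:
  + 94.248.0.0/16 (H1) depth=16
  - 94.248.0.0/16 clear@16
  + 89.0.0.0/8 (H4) depth=8
  Q 89.0.0.16: descend 01011001 ; hops seen [H4] ; pick H4
  + 40.55.104.0/21 (H1) depth=21
  Q 89.0.0.16: descend 01011001 ; hops seen [H4] ; pick H4
  Q 40.55.104.40: descend 001010000011011101101 ; hops seen [H1] ; pick H1
  + 40.48.0.0/12 (H3) depth=12
  Q 40.55.104.11: descend 001010000011011101101 ; hops seen [H3,H1] ; pick H1
  Q 89.11.166.229: descend 01011001 ; hops seen [H4] ; pick H4
  - 40.48.0.0/12 clear@12
  + 89.62.124.224/27 (H5) depth=27
  Q 89.62.124.228: descend 010110010011111001111100111 ; hops seen [H4,H5] ; pick H5
  Q 89.62.124.239: descend 010110010011111001111100111 ; hops seen [H4,H5] ; pick H5
  Q 89.62.124.226: descend 010110010011111001111100111 ; hops seen [H4,H5] ; pick H5
  Q 89.62.124.224: descend 010110010011111001111100111 ; hops seen [H4,H5] ; pick H5
  - 89.0.0.0/8 clear@8
  Q 89.62.124.225: descend 010110010011111001111100111 ; hops seen [H5] ; pick H5
  Q 40.55.104.104: descend 001010000011011101101 ; hops seen [H1] ; pick H1
  + 40.55.0.0/16 (H4) depth=16
  Q 40.55.0.162: descend 00101000001101110 ; hops seen [H4] ; pick H4
  + 0.0.0.0/0 (H2) depth=0
  + 73.208.0.0/12 (H1) depth=12
  - 73.208.0.0/12 clear@12
  + 94.248.193.204/32 (H0) depth=32
  + 73.211.128.0/20 (H1) depth=20
  Q 89.62.124.234: descend 010110010011111001111100111 ; hops seen [H2,H5] ; pick H5
  + 94.248.193.192/28 (H0) depth=28
  - 40.55.104.0/21 clear@21
  Q 89.62.124.226: descend 010110010011111001111100111 ; hops seen [H2,H5] ; pick H5
  + 89.48.0.0/12 (H1) depth=12
  - 89.62.124.224/27 clear@27
  - 89.48.0.0/12 clear@12
  Q 73.211.128.5: descend 01001001110100111000 ; hops seen [H2,H1] ; pick H1
  Q 26.150.29.10: descend 00 ; hops seen [H2] ; pick H2

== LOOKUPS ==
["H4","H4","H1","H1","H4","H5","H5","H5","H5","H5","H1","H4","H5","H5","H1","H2"]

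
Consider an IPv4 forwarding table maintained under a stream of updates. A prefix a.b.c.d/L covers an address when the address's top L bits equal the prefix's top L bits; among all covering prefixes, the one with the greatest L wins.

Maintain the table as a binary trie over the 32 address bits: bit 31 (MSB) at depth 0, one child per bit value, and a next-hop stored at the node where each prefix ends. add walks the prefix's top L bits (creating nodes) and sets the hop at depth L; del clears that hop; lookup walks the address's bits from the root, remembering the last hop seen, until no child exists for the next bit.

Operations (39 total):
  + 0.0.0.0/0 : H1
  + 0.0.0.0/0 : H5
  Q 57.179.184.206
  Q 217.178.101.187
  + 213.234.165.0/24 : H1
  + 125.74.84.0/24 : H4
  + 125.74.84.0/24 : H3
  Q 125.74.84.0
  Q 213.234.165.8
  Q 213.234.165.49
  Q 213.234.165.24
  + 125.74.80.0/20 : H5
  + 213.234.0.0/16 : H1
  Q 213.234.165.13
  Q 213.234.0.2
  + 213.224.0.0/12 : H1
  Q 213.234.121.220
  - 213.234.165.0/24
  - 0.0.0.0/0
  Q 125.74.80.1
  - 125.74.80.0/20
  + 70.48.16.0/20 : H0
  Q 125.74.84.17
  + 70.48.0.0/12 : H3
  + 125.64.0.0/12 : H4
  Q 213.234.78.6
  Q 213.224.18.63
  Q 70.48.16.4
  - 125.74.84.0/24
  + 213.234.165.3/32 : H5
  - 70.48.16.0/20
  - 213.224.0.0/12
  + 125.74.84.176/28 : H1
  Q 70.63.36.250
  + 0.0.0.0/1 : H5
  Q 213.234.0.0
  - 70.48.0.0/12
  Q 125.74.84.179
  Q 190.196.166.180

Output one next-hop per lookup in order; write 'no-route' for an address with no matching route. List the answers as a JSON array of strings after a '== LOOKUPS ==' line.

Apply in order:
  + 0.0.0.0/0 (H1) depth=0
  + 0.0.0.0/0 (H5) depth=0
  lookup 57.179.184.206: bits ε walk d0:H5 -> H5
  lookup 217.178.101.187: bits ε walk d0:H5 -> H5
  + 213.234.165.0/24 (H1) depth=24
  + 125.74.84.0/24 (H4) depth=24
  + 125.74.84.0/24 (H3) depth=24
  lookup 125.74.84.0: bits 011111010100101001010100 walk d0:H5→d1:-→d2:-→d3:-→d4:-→d5:-→d6:-→d7:-→d8:-→d9:-→d10:-→d11:-→d12:-→d13:-→d14:-→d15:-→d16:-→d17:-→d18:-→d19:-→d20:-→d21:-→d22:-→d23:-→d24:H3 -> H3
  lookup 213.234.165.8: bits 110101011110101010100101 walk d0:H5→d1:-→d2:-→d3:-→d4:-→d5:-→d6:-→d7:-→d8:-→d9:-→d10:-→d11:-→d12:-→d13:-→d14:-→d15:-→d16:-→d17:-→d18:-→d19:-→d20:-→d21:-→d22:-→d23:-→d24:H1 -> H1
  lookup 213.234.165.49: bits 110101011110101010100101 walk d0:H5→d1:-→d2:-→d3:-→d4:-→d5:-→d6:-→d7:-→d8:-→d9:-→d10:-→d11:-→d12:-→d13:-→d14:-→d15:-→d16:-→d17:-→d18:-→d19:-→d20:-→d21:-→d22:-→d23:-→d24:H1 -> H1
  lookup 213.234.165.24: bits 110101011110101010100101 walk d0:H5→d1:-→d2:-→d3:-→d4:-→d5:-→d6:-→d7:-→d8:-→d9:-→d10:-→d11:-→d12:-→d13:-→d14:-→d15:-→d16:-→d17:-→d18:-→d19:-→d20:-→d21:-→d22:-→d23:-→d24:H1 -> H1
  + 125.74.80.0/20 (H5) depth=20
  + 213.234.0.0/16 (H1) depth=16
  lookup 213.234.165.13: bits 110101011110101010100101 walk d0:H5→d1:-→d2:-→d3:-→d4:-→d5:-→d6:-→d7:-→d8:-→d9:-→d10:-→d11:-→d12:-→d13:-→d14:-→d15:-→d16:H1→d17:-→d18:-→d19:-→d20:-→d21:-→d22:-→d23:-→d24:H1 -> H1
  lookup 213.234.0.2: bits 1101010111101010 walk d0:H5→d1:-→d2:-→d3:-→d4:-→d5:-→d6:-→d7:-→d8:-→d9:-→d10:-→d11:-→d12:-→d13:-→d14:-→d15:-→d16:H1 -> H1
  + 213.224.0.0/12 (H1) depth=12
  lookup 213.234.121.220: bits 1101010111101010 walk d0:H5→d1:-→d2:-→d3:-→d4:-→d5:-→d6:-→d7:-→d8:-→d9:-→d10:-→d11:-→d12:H1→d13:-→d14:-→d15:-→d16:H1 -> H1
  del 213.234.165.0/24 (clear depth 24)
  del 0.0.0.0/0 (clear depth 0)
  lookup 125.74.80.1: bits 011111010100101001010 walk d0:-→d1:-→d2:-→d3:-→d4:-→d5:-→d6:-→d7:-→d8:-→d9:-→d10:-→d11:-→d12:-→d13:-→d14:-→d15:-→d16:-→d17:-→d18:-→d19:-→d20:H5→d21:- -> H5
  del 125.74.80.0/20 (clear depth 20)
  + 70.48.16.0/20 (H0) depth=20
  lookup 125.74.84.17: bits 011111010100101001010100 walk d0:-→d1:-→d2:-→d3:-→d4:-→d5:-→d6:-→d7:-→d8:-→d9:-→d10:-→d11:-→d12:-→d13:-→d14:-→d15:-→d16:-→d17:-→d18:-→d19:-→d20:-→d21:-→d22:-→d23:-→d24:H3 -> H3
  + 70.48.0.0/12 (H3) depth=12
  + 125.64.0.0/12 (H4) depth=12
  lookup 213.234.78.6: bits 1101010111101010 walk d0:-→d1:-→d2:-→d3:-→d4:-→d5:-→d6:-→d7:-→d8:-→d9:-→d10:-→d11:-→d12:H1→d13:-→d14:-→d15:-→d16:H1 -> H1
  lookup 213.224.18.63: bits 110101011110 walk d0:-→d1:-→d2:-→d3:-→d4:-→d5:-→d6:-→d7:-→d8:-→d9:-→d10:-→d11:-→d12:H1 -> H1
  lookup 70.48.16.4: bits 01000110001100000001 walk d0:-→d1:-→d2:-→d3:-→d4:-→d5:-→d6:-→d7:-→d8:-→d9:-→d10:-→d11:-→d12:H3→d13:-→d14:-→d15:-→d16:-→d17:-→d18:-→d19:-→d20:H0 -> H0
  del 125.74.84.0/24 (clear depth 24)
  + 213.234.165.3/32 (H5) depth=32
  del 70.48.16.0/20 (clear depth 20)
  del 213.224.0.0/12 (clear depth 12)
  + 125.74.84.176/28 (H1) depth=28
  lookup 70.63.36.250: bits 010001100011 walk d0:-→d1:-→d2:-→d3:-→d4:-→d5:-→d6:-→d7:-→d8:-→d9:-→d10:-→d11:-→d12:H3 -> H3
  + 0.0.0.0/1 (H5) depth=1
  lookup 213.234.0.0: bits 1101010111101010 walk d0:-→d1:-→d2:-→d3:-→d4:-→d5:-→d6:-→d7:-→d8:-→d9:-→d10:-→d11:-→d12:-→d13:-→d14:-→d15:-→d16:H1 -> H1
  del 70.48.0.0/12 (clear depth 12)
  lookup 125.74.84.179: bits 0111110101001010010101001011 walk d0:-→d1:H5→d2:-→d3:-→d4:-→d5:-→d6:-→d7:-→d8:-→d9:-→d10:-→d11:-→d12:H4→d13:-→d14:-→d15:-→d16:-→d17:-→d18:-→d19:-→d20:-→d21:-→d22:-→d23:-→d24:-→d25:-→d26:-→d27:-→d28:H1 -> H1
  lookup 190.196.166.180: bits 1 walk d0:-→d1:- -> no-route

== LOOKUPS ==
["H5","H5","H3","H1","H1","H1","H1","H1","H1","H5","H3","H1","H1","H0","H3","H1","H1","no-route"]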